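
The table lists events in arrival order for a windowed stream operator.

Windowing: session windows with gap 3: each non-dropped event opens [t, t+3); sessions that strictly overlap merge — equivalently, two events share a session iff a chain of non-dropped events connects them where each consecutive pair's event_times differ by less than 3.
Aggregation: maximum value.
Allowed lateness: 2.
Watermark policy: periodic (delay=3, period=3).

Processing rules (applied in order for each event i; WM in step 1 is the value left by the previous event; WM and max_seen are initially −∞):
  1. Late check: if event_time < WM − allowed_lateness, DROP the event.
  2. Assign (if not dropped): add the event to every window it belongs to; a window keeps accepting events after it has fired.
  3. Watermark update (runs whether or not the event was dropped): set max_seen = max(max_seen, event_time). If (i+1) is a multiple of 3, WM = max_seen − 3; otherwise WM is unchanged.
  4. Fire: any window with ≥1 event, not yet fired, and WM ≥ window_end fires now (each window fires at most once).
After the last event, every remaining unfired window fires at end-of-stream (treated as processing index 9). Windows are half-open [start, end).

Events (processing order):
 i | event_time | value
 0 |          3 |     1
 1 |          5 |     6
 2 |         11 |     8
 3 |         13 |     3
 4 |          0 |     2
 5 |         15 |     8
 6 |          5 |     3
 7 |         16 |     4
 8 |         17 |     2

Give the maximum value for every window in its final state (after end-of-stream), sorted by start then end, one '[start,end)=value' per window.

[3,8)=6 [11,20)=8

i=0 t=3 v=1: → [3,6); WM=−∞
i=1 t=5 v=6: → [3,8); WM=−∞
i=2 t=11 v=8: → [11,14); WM=8
i=3 t=13 v=3: → [11,16); WM=8
i=4 t=0 v=2: DROP (t<8-2); WM=8
i=5 t=15 v=8: → [11,18); WM=12
i=6 t=5 v=3: DROP (t<12-2); WM=12
i=7 t=16 v=4: → [11,19); WM=12
i=8 t=17 v=2: → [11,20); WM=14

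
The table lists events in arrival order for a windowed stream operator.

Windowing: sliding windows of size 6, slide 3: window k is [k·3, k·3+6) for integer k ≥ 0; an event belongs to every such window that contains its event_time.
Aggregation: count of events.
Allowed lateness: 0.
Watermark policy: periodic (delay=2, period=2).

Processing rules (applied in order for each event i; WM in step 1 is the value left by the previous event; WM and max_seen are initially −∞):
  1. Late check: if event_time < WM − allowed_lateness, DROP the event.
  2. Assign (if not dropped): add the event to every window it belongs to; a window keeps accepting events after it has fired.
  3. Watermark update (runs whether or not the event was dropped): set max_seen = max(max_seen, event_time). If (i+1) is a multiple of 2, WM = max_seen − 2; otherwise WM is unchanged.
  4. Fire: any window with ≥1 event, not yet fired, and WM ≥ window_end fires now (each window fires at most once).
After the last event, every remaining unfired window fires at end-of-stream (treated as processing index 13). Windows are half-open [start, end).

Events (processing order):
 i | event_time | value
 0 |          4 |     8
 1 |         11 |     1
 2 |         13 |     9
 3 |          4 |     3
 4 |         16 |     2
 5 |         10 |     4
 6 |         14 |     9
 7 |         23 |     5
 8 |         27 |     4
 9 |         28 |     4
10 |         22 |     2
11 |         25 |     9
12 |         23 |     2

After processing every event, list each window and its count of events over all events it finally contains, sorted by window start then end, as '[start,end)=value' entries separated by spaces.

[0,6)=1 [3,9)=1 [6,12)=1 [9,15)=3 [12,18)=3 [15,21)=1 [18,24)=1 [21,27)=1 [24,30)=2 [27,33)=2

i=0 t=4 v=8: → [3,9),[0,6); WM=−∞
i=1 t=11 v=1: → [9,15),[6,12); WM=9; [0,6) fires=1 [3,9) fires=1
i=2 t=13 v=9: → [12,18),[9,15); WM=9
i=3 t=4 v=3: DROP (t<9-0); WM=11
i=4 t=16 v=2: → [15,21),[12,18); WM=11
i=5 t=10 v=4: DROP (t<11-0); WM=14; [6,12) fires=1
i=6 t=14 v=9: → [12,18),[9,15); WM=14
i=7 t=23 v=5: → [21,27),[18,24); WM=21; [9,15) fires=3 [12,18) fires=3 [15,21) fires=1
i=8 t=27 v=4: → [27,33),[24,30); WM=21
i=9 t=28 v=4: → [27,33),[24,30); WM=26; [18,24) fires=1
i=10 t=22 v=2: DROP (t<26-0); WM=26
i=11 t=25 v=9: DROP (t<26-0); WM=26
i=12 t=23 v=2: DROP (t<26-0); WM=26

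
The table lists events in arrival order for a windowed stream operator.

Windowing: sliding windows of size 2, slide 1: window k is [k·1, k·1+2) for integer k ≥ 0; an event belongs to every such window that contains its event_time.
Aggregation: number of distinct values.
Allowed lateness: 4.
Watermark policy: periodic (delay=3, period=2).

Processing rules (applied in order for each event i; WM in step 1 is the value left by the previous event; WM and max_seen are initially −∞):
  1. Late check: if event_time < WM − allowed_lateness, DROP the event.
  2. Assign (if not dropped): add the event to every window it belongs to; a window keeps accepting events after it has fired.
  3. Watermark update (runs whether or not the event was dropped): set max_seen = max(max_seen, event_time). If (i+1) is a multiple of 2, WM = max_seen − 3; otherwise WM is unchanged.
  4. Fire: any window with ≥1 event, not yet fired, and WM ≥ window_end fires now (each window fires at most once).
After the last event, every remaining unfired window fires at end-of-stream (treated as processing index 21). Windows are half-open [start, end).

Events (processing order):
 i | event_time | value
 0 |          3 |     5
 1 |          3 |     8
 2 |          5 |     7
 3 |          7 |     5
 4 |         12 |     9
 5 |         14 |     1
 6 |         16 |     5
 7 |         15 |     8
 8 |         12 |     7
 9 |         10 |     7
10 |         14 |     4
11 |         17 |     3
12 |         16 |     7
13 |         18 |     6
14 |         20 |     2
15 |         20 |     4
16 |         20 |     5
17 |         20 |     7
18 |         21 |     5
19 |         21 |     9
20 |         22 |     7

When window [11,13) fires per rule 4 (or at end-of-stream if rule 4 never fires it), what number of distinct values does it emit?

1

i=0 t=3 v=5: → [3,5),[2,4); WM=−∞
i=1 t=3 v=8: → [3,5),[2,4); WM=0
i=2 t=5 v=7: → [5,7),[4,6); WM=0
i=3 t=7 v=5: → [7,9),[6,8); WM=4; [2,4) fires=2
i=4 t=12 v=9: → [12,14),[11,13); WM=4
i=5 t=14 v=1: → [14,16),[13,15); WM=11; [3,5) fires=2 [4,6) fires=1 [5,7) fires=1 [6,8) fires=1 [7,9) fires=1
i=6 t=16 v=5: → [16,18),[15,17); WM=11
i=7 t=15 v=8: → [15,17),[14,16); WM=13; [11,13) fires=1
i=8 t=12 v=7: → [12,14),[11,13); WM=13
i=9 t=10 v=7: → [10,12),[9,11); WM=13; [9,11) fires=1 [10,12) fires=1
i=10 t=14 v=4: → [14,16),[13,15); WM=13
i=11 t=17 v=3: → [17,19),[16,18); WM=14; [12,14) fires=2
i=12 t=16 v=7: → [16,18),[15,17); WM=14
i=13 t=18 v=6: → [18,20),[17,19); WM=15; [13,15) fires=2
i=14 t=20 v=2: → [20,22),[19,21); WM=15
i=15 t=20 v=4: → [20,22),[19,21); WM=17; [14,16) fires=3 [15,17) fires=3
i=16 t=20 v=5: → [20,22),[19,21); WM=17
i=17 t=20 v=7: → [20,22),[19,21); WM=17
i=18 t=21 v=5: → [21,23),[20,22); WM=17
i=19 t=21 v=9: → [21,23),[20,22); WM=18; [16,18) fires=3
i=20 t=22 v=7: → [22,24),[21,23); WM=18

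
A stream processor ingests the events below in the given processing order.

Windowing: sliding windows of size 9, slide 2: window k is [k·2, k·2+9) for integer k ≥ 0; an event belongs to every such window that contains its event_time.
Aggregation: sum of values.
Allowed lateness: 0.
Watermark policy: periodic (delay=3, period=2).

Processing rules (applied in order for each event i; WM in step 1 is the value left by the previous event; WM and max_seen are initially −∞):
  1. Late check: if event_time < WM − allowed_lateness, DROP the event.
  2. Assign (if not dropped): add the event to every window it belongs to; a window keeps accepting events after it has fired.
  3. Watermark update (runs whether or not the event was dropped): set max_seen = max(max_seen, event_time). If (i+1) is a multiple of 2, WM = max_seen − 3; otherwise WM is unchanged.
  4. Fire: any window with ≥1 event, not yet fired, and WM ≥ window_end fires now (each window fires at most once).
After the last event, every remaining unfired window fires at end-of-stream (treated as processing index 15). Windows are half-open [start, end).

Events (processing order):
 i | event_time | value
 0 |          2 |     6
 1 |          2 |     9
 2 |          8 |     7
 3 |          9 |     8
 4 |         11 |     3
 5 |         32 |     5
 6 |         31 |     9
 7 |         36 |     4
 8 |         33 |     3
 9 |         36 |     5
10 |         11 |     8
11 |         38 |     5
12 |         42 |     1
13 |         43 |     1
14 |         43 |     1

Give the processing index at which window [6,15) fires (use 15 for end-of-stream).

i=0 t=2 v=6: → [2,11),[0,9); WM=−∞
i=1 t=2 v=9: → [2,11),[0,9); WM=-1
i=2 t=8 v=7: → [8,17),[6,15),[4,13),[2,11),[0,9); WM=-1
i=3 t=9 v=8: → [8,17),[6,15),[4,13),[2,11); WM=6
i=4 t=11 v=3: → [10,19),[8,17),[6,15),[4,13); WM=6
i=5 t=32 v=5: → [32,41),[30,39),[28,37),[26,35),[24,33); WM=29; [0,9) fires=22 [2,11) fires=30 [4,13) fires=18 [6,15) fires=18 [8,17) fires=18 [10,19) fires=3
i=6 t=31 v=9: → [30,39),[28,37),[26,35),[24,33); WM=29
i=7 t=36 v=4: → [36,45),[34,43),[32,41),[30,39),[28,37); WM=33; [24,33) fires=14
i=8 t=33 v=3: → [32,41),[30,39),[28,37),[26,35); WM=33
i=9 t=36 v=5: → [36,45),[34,43),[32,41),[30,39),[28,37); WM=33
i=10 t=11 v=8: DROP (t<33-0); WM=33
i=11 t=38 v=5: → [38,47),[36,45),[34,43),[32,41),[30,39); WM=35; [26,35) fires=17
i=12 t=42 v=1: → [42,51),[40,49),[38,47),[36,45),[34,43); WM=35
i=13 t=43 v=1: → [42,51),[40,49),[38,47),[36,45); WM=40; [28,37) fires=26 [30,39) fires=31
i=14 t=43 v=1: → [42,51),[40,49),[38,47),[36,45); WM=40

5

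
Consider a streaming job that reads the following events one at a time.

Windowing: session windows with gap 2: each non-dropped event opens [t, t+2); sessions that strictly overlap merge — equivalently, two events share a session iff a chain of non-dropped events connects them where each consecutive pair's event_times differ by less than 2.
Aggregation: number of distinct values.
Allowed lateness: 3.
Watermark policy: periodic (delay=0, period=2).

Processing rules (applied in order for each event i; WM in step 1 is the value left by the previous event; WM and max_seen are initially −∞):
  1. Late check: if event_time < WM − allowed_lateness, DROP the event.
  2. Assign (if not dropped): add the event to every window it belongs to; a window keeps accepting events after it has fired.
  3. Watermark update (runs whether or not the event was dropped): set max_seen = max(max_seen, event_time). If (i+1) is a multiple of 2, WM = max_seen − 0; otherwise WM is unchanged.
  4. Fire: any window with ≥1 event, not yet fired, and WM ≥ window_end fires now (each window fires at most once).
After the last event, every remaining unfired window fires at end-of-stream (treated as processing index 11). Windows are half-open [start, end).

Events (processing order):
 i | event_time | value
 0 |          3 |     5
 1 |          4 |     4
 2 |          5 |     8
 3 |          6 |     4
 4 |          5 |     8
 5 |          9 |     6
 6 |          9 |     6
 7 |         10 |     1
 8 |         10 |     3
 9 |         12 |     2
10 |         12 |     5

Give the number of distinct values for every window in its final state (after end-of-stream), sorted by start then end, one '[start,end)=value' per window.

[3,8)=3 [9,12)=3 [12,14)=2

i=0 t=3 v=5: → [3,5); WM=−∞
i=1 t=4 v=4: → [3,6); WM=4
i=2 t=5 v=8: → [3,7); WM=4
i=3 t=6 v=4: → [3,8); WM=6
i=4 t=5 v=8: → [3,8); WM=6
i=5 t=9 v=6: → [9,11); WM=9
i=6 t=9 v=6: → [9,11); WM=9
i=7 t=10 v=1: → [9,12); WM=10
i=8 t=10 v=3: → [9,12); WM=10
i=9 t=12 v=2: → [12,14); WM=12
i=10 t=12 v=5: → [12,14); WM=12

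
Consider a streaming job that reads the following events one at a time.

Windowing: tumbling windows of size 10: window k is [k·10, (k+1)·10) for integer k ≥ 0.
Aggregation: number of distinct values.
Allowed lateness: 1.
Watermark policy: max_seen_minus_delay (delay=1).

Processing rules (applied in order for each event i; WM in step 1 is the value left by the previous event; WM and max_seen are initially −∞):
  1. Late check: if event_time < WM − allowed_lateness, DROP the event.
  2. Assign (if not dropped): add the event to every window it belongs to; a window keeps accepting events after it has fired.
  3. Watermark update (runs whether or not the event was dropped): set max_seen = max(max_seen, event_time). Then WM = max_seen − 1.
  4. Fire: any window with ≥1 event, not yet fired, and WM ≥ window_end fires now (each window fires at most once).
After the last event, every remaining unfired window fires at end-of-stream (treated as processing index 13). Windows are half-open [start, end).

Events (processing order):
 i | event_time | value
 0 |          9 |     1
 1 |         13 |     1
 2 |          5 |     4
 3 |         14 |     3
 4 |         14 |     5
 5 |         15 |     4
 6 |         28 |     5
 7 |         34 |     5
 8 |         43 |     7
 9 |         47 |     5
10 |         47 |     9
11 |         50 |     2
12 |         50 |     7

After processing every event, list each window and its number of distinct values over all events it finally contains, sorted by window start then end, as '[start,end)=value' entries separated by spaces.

i=0 t=9 v=1: → [0,10); WM=8
i=1 t=13 v=1: → [10,20); WM=12; [0,10) fires=1
i=2 t=5 v=4: DROP (t<12-1); WM=12
i=3 t=14 v=3: → [10,20); WM=13
i=4 t=14 v=5: → [10,20); WM=13
i=5 t=15 v=4: → [10,20); WM=14
i=6 t=28 v=5: → [20,30); WM=27; [10,20) fires=4
i=7 t=34 v=5: → [30,40); WM=33; [20,30) fires=1
i=8 t=43 v=7: → [40,50); WM=42; [30,40) fires=1
i=9 t=47 v=5: → [40,50); WM=46
i=10 t=47 v=9: → [40,50); WM=46
i=11 t=50 v=2: → [50,60); WM=49
i=12 t=50 v=7: → [50,60); WM=49

[0,10)=1 [10,20)=4 [20,30)=1 [30,40)=1 [40,50)=3 [50,60)=2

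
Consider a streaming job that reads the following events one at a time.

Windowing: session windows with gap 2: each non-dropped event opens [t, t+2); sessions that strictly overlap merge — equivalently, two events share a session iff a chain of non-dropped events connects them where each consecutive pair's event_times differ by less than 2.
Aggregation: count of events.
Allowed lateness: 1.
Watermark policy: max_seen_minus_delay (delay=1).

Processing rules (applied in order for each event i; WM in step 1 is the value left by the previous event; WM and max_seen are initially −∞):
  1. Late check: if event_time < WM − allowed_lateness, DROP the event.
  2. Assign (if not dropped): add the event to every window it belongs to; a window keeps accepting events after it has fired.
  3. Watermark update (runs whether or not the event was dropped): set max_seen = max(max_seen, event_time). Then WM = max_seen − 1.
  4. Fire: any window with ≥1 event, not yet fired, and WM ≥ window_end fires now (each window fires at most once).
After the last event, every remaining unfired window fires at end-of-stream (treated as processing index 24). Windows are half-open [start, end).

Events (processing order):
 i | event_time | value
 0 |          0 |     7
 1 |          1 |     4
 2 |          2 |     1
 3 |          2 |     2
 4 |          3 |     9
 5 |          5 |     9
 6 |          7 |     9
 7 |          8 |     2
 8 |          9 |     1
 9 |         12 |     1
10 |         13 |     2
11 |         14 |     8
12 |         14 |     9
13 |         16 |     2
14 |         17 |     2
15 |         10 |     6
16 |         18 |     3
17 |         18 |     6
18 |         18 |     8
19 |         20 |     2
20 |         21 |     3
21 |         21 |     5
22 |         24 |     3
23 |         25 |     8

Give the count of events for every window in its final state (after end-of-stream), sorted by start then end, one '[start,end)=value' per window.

i=0 t=0 v=7: → [0,2); WM=-1
i=1 t=1 v=4: → [0,3); WM=0
i=2 t=2 v=1: → [0,4); WM=1
i=3 t=2 v=2: → [0,4); WM=1
i=4 t=3 v=9: → [0,5); WM=2
i=5 t=5 v=9: → [5,7); WM=4
i=6 t=7 v=9: → [7,9); WM=6
i=7 t=8 v=2: → [7,10); WM=7
i=8 t=9 v=1: → [7,11); WM=8
i=9 t=12 v=1: → [12,14); WM=11
i=10 t=13 v=2: → [12,15); WM=12
i=11 t=14 v=8: → [12,16); WM=13
i=12 t=14 v=9: → [12,16); WM=13
i=13 t=16 v=2: → [16,18); WM=15
i=14 t=17 v=2: → [16,19); WM=16
i=15 t=10 v=6: DROP (t<16-1); WM=16
i=16 t=18 v=3: → [16,20); WM=17
i=17 t=18 v=6: → [16,20); WM=17
i=18 t=18 v=8: → [16,20); WM=17
i=19 t=20 v=2: → [20,22); WM=19
i=20 t=21 v=3: → [20,23); WM=20
i=21 t=21 v=5: → [20,23); WM=20
i=22 t=24 v=3: → [24,26); WM=23
i=23 t=25 v=8: → [24,27); WM=24

[0,5)=5 [5,7)=1 [7,11)=3 [12,16)=4 [16,20)=5 [20,23)=3 [24,27)=2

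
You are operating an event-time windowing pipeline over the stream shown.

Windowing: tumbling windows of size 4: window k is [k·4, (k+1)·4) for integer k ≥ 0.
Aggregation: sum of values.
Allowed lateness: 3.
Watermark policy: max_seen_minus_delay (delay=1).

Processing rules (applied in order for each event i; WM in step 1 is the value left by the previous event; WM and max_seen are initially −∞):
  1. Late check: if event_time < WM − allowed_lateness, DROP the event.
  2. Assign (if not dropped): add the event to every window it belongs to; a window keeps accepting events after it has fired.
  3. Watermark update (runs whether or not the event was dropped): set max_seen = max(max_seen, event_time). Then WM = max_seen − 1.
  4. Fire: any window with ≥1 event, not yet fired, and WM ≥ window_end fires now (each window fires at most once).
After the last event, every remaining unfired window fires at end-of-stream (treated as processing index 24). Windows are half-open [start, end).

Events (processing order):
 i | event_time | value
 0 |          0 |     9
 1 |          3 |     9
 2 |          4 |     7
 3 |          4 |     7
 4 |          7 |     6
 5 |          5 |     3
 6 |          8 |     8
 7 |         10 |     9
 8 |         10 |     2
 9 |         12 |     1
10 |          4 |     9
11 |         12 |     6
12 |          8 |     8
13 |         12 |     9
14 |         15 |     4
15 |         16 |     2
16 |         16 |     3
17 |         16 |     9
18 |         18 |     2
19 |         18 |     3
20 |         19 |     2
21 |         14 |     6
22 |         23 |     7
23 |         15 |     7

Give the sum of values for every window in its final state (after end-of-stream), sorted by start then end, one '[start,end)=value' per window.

i=0 t=0 v=9: → [0,4); WM=-1
i=1 t=3 v=9: → [0,4); WM=2
i=2 t=4 v=7: → [4,8); WM=3
i=3 t=4 v=7: → [4,8); WM=3
i=4 t=7 v=6: → [4,8); WM=6; [0,4) fires=18
i=5 t=5 v=3: → [4,8); WM=6
i=6 t=8 v=8: → [8,12); WM=7
i=7 t=10 v=9: → [8,12); WM=9; [4,8) fires=23
i=8 t=10 v=2: → [8,12); WM=9
i=9 t=12 v=1: → [12,16); WM=11
i=10 t=4 v=9: DROP (t<11-3); WM=11
i=11 t=12 v=6: → [12,16); WM=11
i=12 t=8 v=8: → [8,12); WM=11
i=13 t=12 v=9: → [12,16); WM=11
i=14 t=15 v=4: → [12,16); WM=14; [8,12) fires=27
i=15 t=16 v=2: → [16,20); WM=15
i=16 t=16 v=3: → [16,20); WM=15
i=17 t=16 v=9: → [16,20); WM=15
i=18 t=18 v=2: → [16,20); WM=17; [12,16) fires=20
i=19 t=18 v=3: → [16,20); WM=17
i=20 t=19 v=2: → [16,20); WM=18
i=21 t=14 v=6: DROP (t<18-3); WM=18
i=22 t=23 v=7: → [20,24); WM=22; [16,20) fires=21
i=23 t=15 v=7: DROP (t<22-3); WM=22

[0,4)=18 [4,8)=23 [8,12)=27 [12,16)=20 [16,20)=21 [20,24)=7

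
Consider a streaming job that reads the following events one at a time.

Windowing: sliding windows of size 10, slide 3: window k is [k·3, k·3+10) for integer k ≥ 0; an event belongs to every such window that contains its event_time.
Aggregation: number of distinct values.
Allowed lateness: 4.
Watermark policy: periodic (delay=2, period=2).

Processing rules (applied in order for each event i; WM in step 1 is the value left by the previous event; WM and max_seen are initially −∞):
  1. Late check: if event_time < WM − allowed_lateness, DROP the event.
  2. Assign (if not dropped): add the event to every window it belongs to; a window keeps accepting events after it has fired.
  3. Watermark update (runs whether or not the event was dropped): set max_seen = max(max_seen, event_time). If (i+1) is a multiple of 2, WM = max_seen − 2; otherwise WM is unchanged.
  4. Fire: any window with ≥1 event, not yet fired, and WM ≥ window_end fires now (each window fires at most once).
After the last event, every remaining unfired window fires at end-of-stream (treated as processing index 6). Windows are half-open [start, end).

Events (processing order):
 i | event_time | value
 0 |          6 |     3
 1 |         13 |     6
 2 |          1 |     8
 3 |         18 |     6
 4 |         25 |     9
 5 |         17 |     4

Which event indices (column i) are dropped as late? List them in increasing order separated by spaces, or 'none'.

i=0 t=6 v=3: → [6,16),[3,13),[0,10); WM=−∞
i=1 t=13 v=6: → [12,22),[9,19),[6,16); WM=11; [0,10) fires=1
i=2 t=1 v=8: DROP (t<11-4); WM=11
i=3 t=18 v=6: → [18,28),[15,25),[12,22),[9,19); WM=16; [3,13) fires=1 [6,16) fires=2
i=4 t=25 v=9: → [24,34),[21,31),[18,28); WM=16
i=5 t=17 v=4: → [15,25),[12,22),[9,19); WM=23; [9,19) fires=2 [12,22) fires=2

2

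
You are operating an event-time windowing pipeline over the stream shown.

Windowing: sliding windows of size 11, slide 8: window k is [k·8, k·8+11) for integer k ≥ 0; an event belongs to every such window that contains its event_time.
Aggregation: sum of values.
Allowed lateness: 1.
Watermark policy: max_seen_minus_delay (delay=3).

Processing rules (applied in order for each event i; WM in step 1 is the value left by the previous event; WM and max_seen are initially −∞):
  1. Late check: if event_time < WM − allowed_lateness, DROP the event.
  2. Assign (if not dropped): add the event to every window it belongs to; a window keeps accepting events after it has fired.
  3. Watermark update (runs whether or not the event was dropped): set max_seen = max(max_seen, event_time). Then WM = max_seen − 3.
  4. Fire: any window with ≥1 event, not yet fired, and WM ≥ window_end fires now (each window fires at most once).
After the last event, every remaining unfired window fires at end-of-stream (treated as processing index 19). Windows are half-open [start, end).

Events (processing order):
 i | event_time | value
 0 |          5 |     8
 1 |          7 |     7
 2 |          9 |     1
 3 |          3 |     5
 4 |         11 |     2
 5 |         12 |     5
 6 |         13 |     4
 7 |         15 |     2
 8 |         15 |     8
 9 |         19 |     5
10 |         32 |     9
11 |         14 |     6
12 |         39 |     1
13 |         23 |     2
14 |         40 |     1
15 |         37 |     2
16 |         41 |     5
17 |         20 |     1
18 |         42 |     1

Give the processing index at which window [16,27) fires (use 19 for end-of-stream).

10

i=0 t=5 v=8: → [0,11); WM=2
i=1 t=7 v=7: → [0,11); WM=4
i=2 t=9 v=1: → [8,19),[0,11); WM=6
i=3 t=3 v=5: DROP (t<6-1); WM=6
i=4 t=11 v=2: → [8,19); WM=8
i=5 t=12 v=5: → [8,19); WM=9
i=6 t=13 v=4: → [8,19); WM=10
i=7 t=15 v=2: → [8,19); WM=12; [0,11) fires=16
i=8 t=15 v=8: → [8,19); WM=12
i=9 t=19 v=5: → [16,27); WM=16
i=10 t=32 v=9: → [32,43),[24,35); WM=29; [8,19) fires=22 [16,27) fires=5
i=11 t=14 v=6: DROP (t<29-1); WM=29
i=12 t=39 v=1: → [32,43); WM=36; [24,35) fires=9
i=13 t=23 v=2: DROP (t<36-1); WM=36
i=14 t=40 v=1: → [40,51),[32,43); WM=37
i=15 t=37 v=2: → [32,43); WM=37
i=16 t=41 v=5: → [40,51),[32,43); WM=38
i=17 t=20 v=1: DROP (t<38-1); WM=38
i=18 t=42 v=1: → [40,51),[32,43); WM=39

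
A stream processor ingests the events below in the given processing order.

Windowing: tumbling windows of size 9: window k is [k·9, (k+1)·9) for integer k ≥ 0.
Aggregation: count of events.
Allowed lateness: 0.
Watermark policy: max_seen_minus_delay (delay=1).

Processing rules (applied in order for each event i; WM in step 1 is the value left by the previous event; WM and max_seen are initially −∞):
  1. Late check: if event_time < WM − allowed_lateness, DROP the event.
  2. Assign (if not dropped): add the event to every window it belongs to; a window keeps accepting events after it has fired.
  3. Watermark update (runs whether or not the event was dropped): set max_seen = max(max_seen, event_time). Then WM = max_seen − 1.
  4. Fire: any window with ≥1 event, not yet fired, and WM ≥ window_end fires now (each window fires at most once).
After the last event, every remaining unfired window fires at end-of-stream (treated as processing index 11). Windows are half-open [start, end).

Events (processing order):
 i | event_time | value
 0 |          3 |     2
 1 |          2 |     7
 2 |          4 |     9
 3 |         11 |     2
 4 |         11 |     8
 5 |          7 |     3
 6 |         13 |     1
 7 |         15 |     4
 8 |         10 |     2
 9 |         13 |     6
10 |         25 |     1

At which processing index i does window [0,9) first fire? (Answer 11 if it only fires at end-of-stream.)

i=0 t=3 v=2: → [0,9); WM=2
i=1 t=2 v=7: → [0,9); WM=2
i=2 t=4 v=9: → [0,9); WM=3
i=3 t=11 v=2: → [9,18); WM=10; [0,9) fires=3
i=4 t=11 v=8: → [9,18); WM=10
i=5 t=7 v=3: DROP (t<10-0); WM=10
i=6 t=13 v=1: → [9,18); WM=12
i=7 t=15 v=4: → [9,18); WM=14
i=8 t=10 v=2: DROP (t<14-0); WM=14
i=9 t=13 v=6: DROP (t<14-0); WM=14
i=10 t=25 v=1: → [18,27); WM=24; [9,18) fires=4

3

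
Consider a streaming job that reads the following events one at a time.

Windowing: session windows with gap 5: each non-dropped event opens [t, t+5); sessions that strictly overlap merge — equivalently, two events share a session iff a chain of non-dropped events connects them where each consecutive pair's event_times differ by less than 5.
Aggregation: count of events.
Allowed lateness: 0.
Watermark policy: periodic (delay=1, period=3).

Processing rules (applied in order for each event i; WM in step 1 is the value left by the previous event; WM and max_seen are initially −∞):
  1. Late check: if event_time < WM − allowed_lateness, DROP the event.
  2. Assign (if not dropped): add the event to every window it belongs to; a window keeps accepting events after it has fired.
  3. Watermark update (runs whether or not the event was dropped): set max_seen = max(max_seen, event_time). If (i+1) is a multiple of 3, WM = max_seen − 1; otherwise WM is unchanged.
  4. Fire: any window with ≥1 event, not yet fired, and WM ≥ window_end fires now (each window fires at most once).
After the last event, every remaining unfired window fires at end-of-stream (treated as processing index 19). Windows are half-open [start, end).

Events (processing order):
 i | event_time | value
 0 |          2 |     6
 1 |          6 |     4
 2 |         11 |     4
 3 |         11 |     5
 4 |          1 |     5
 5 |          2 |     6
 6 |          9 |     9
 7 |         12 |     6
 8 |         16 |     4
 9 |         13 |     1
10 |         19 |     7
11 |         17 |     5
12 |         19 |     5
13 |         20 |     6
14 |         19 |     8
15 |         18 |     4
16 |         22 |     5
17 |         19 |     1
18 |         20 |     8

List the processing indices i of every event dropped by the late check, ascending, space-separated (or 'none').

4 5 6 9 15 18

i=0 t=2 v=6: → [2,7); WM=−∞
i=1 t=6 v=4: → [2,11); WM=−∞
i=2 t=11 v=4: → [11,16); WM=10
i=3 t=11 v=5: → [11,16); WM=10
i=4 t=1 v=5: DROP (t<10-0); WM=10
i=5 t=2 v=6: DROP (t<10-0); WM=10
i=6 t=9 v=9: DROP (t<10-0); WM=10
i=7 t=12 v=6: → [11,17); WM=10
i=8 t=16 v=4: → [11,21); WM=15
i=9 t=13 v=1: DROP (t<15-0); WM=15
i=10 t=19 v=7: → [11,24); WM=15
i=11 t=17 v=5: → [11,24); WM=18
i=12 t=19 v=5: → [11,24); WM=18
i=13 t=20 v=6: → [11,25); WM=18
i=14 t=19 v=8: → [11,25); WM=19
i=15 t=18 v=4: DROP (t<19-0); WM=19
i=16 t=22 v=5: → [11,27); WM=19
i=17 t=19 v=1: → [11,27); WM=21
i=18 t=20 v=8: DROP (t<21-0); WM=21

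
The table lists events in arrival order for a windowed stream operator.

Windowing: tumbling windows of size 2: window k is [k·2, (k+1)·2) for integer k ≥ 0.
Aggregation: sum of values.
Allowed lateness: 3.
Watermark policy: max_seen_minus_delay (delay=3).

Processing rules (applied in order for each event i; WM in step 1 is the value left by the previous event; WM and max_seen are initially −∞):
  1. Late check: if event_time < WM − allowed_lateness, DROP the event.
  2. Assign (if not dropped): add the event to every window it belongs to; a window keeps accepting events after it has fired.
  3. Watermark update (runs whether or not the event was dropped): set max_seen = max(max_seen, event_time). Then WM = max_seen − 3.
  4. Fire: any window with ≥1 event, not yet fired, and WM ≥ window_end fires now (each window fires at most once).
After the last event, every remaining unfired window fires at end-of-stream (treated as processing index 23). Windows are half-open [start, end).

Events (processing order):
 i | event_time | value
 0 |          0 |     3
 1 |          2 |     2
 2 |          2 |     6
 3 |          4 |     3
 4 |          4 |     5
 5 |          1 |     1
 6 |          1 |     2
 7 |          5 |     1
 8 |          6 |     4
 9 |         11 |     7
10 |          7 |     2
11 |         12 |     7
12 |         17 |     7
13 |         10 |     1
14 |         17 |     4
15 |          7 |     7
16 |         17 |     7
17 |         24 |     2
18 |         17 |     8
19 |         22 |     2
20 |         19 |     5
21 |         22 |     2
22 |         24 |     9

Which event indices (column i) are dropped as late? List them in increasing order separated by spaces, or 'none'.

i=0 t=0 v=3: → [0,2); WM=-3
i=1 t=2 v=2: → [2,4); WM=-1
i=2 t=2 v=6: → [2,4); WM=-1
i=3 t=4 v=3: → [4,6); WM=1
i=4 t=4 v=5: → [4,6); WM=1
i=5 t=1 v=1: → [0,2); WM=1
i=6 t=1 v=2: → [0,2); WM=1
i=7 t=5 v=1: → [4,6); WM=2; [0,2) fires=6
i=8 t=6 v=4: → [6,8); WM=3
i=9 t=11 v=7: → [10,12); WM=8; [2,4) fires=8 [4,6) fires=9 [6,8) fires=4
i=10 t=7 v=2: → [6,8); WM=8
i=11 t=12 v=7: → [12,14); WM=9
i=12 t=17 v=7: → [16,18); WM=14; [10,12) fires=7 [12,14) fires=7
i=13 t=10 v=1: DROP (t<14-3); WM=14
i=14 t=17 v=4: → [16,18); WM=14
i=15 t=7 v=7: DROP (t<14-3); WM=14
i=16 t=17 v=7: → [16,18); WM=14
i=17 t=24 v=2: → [24,26); WM=21; [16,18) fires=18
i=18 t=17 v=8: DROP (t<21-3); WM=21
i=19 t=22 v=2: → [22,24); WM=21
i=20 t=19 v=5: → [18,20); WM=21; [18,20) fires=5
i=21 t=22 v=2: → [22,24); WM=21
i=22 t=24 v=9: → [24,26); WM=21

13 15 18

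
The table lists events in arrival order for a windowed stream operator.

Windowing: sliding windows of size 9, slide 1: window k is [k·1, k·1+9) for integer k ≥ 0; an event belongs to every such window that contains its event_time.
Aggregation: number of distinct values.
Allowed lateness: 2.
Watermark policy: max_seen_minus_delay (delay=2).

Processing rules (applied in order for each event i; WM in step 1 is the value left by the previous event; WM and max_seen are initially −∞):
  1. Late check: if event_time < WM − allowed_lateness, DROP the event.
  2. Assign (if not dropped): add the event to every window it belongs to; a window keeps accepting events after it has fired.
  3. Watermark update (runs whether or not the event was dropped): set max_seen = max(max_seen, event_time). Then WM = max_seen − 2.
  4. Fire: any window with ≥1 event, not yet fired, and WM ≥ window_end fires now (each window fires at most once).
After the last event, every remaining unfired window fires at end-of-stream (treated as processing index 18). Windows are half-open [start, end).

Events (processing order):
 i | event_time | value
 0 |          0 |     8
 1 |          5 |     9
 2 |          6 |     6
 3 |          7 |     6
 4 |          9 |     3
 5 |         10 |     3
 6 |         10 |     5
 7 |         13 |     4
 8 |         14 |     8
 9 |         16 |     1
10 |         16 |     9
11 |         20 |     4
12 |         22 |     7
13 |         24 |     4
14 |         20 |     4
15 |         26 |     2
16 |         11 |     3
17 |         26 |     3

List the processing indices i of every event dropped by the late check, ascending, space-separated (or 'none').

16

i=0 t=0 v=8: → [0,9); WM=-2
i=1 t=5 v=9: → [5,14),[4,13),[3,12),[2,11),[1,10),[0,9); WM=3
i=2 t=6 v=6: → [6,15),[5,14),[4,13),[3,12),[2,11),[1,10),[0,9); WM=4
i=3 t=7 v=6: → [7,16),[6,15),[5,14),[4,13),[3,12),[2,11),[1,10),[0,9); WM=5
i=4 t=9 v=3: → [9,18),[8,17),[7,16),[6,15),[5,14),[4,13),[3,12),[2,11),[1,10); WM=7
i=5 t=10 v=3: → [10,19),[9,18),[8,17),[7,16),[6,15),[5,14),[4,13),[3,12),[2,11); WM=8
i=6 t=10 v=5: → [10,19),[9,18),[8,17),[7,16),[6,15),[5,14),[4,13),[3,12),[2,11); WM=8
i=7 t=13 v=4: → [13,22),[12,21),[11,20),[10,19),[9,18),[8,17),[7,16),[6,15),[5,14); WM=11; [0,9) fires=3 [1,10) fires=3 [2,11) fires=4
i=8 t=14 v=8: → [14,23),[13,22),[12,21),[11,20),[10,19),[9,18),[8,17),[7,16),[6,15); WM=12; [3,12) fires=4
i=9 t=16 v=1: → [16,25),[15,24),[14,23),[13,22),[12,21),[11,20),[10,19),[9,18),[8,17); WM=14; [4,13) fires=4 [5,14) fires=5
i=10 t=16 v=9: → [16,25),[15,24),[14,23),[13,22),[12,21),[11,20),[10,19),[9,18),[8,17); WM=14
i=11 t=20 v=4: → [20,29),[19,28),[18,27),[17,26),[16,25),[15,24),[14,23),[13,22),[12,21); WM=18; [6,15) fires=5 [7,16) fires=5 [8,17) fires=6 [9,18) fires=6
i=12 t=22 v=7: → [22,31),[21,30),[20,29),[19,28),[18,27),[17,26),[16,25),[15,24),[14,23); WM=20; [10,19) fires=6 [11,20) fires=4
i=13 t=24 v=4: → [24,33),[23,32),[22,31),[21,30),[20,29),[19,28),[18,27),[17,26),[16,25); WM=22; [12,21) fires=4 [13,22) fires=4
i=14 t=20 v=4: → [20,29),[19,28),[18,27),[17,26),[16,25),[15,24),[14,23),[13,22),[12,21); WM=22
i=15 t=26 v=2: → [26,35),[25,34),[24,33),[23,32),[22,31),[21,30),[20,29),[19,28),[18,27); WM=24; [14,23) fires=5 [15,24) fires=4
i=16 t=11 v=3: DROP (t<24-2); WM=24
i=17 t=26 v=3: → [26,35),[25,34),[24,33),[23,32),[22,31),[21,30),[20,29),[19,28),[18,27); WM=24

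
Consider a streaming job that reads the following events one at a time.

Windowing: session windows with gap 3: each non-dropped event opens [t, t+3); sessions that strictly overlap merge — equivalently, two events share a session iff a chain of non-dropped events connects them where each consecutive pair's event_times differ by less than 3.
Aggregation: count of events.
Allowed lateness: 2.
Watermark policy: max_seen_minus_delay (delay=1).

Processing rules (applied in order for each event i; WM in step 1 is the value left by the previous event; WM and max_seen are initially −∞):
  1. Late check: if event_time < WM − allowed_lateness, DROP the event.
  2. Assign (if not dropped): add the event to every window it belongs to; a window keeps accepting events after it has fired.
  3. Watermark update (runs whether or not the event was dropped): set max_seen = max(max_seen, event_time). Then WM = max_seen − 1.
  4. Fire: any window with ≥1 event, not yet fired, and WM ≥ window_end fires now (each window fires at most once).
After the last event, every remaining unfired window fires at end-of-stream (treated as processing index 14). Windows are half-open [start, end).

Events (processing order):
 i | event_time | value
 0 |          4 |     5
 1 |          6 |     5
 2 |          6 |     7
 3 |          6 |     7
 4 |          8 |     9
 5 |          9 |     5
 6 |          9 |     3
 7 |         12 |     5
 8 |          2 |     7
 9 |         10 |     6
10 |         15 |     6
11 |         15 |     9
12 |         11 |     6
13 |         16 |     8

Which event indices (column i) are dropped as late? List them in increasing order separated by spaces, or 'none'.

i=0 t=4 v=5: → [4,7); WM=3
i=1 t=6 v=5: → [4,9); WM=5
i=2 t=6 v=7: → [4,9); WM=5
i=3 t=6 v=7: → [4,9); WM=5
i=4 t=8 v=9: → [4,11); WM=7
i=5 t=9 v=5: → [4,12); WM=8
i=6 t=9 v=3: → [4,12); WM=8
i=7 t=12 v=5: → [12,15); WM=11
i=8 t=2 v=7: DROP (t<11-2); WM=11
i=9 t=10 v=6: → [4,15); WM=11
i=10 t=15 v=6: → [15,18); WM=14
i=11 t=15 v=9: → [15,18); WM=14
i=12 t=11 v=6: DROP (t<14-2); WM=14
i=13 t=16 v=8: → [15,19); WM=15

8 12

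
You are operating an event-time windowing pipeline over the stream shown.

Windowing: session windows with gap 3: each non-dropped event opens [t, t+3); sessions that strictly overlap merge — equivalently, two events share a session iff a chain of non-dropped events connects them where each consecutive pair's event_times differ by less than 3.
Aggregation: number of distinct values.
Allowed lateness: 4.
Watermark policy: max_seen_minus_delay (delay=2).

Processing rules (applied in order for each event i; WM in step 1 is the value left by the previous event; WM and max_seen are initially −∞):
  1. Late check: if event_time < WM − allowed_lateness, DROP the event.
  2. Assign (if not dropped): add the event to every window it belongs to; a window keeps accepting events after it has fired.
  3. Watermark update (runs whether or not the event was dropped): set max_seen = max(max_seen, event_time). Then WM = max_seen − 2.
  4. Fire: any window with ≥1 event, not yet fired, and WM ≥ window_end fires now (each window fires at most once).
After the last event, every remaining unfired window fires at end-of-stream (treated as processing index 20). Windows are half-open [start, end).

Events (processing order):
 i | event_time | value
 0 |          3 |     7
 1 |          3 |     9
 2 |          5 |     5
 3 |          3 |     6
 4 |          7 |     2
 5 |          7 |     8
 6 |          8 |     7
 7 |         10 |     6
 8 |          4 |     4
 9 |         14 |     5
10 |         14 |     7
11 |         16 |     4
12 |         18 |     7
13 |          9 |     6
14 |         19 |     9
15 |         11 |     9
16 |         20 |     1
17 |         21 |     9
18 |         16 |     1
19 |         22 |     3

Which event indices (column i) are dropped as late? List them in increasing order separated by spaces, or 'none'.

13 15

i=0 t=3 v=7: → [3,6); WM=1
i=1 t=3 v=9: → [3,6); WM=1
i=2 t=5 v=5: → [3,8); WM=3
i=3 t=3 v=6: → [3,8); WM=3
i=4 t=7 v=2: → [3,10); WM=5
i=5 t=7 v=8: → [3,10); WM=5
i=6 t=8 v=7: → [3,11); WM=6
i=7 t=10 v=6: → [3,13); WM=8
i=8 t=4 v=4: → [3,13); WM=8
i=9 t=14 v=5: → [14,17); WM=12
i=10 t=14 v=7: → [14,17); WM=12
i=11 t=16 v=4: → [14,19); WM=14
i=12 t=18 v=7: → [14,21); WM=16
i=13 t=9 v=6: DROP (t<16-4); WM=16
i=14 t=19 v=9: → [14,22); WM=17
i=15 t=11 v=9: DROP (t<17-4); WM=17
i=16 t=20 v=1: → [14,23); WM=18
i=17 t=21 v=9: → [14,24); WM=19
i=18 t=16 v=1: → [14,24); WM=19
i=19 t=22 v=3: → [14,25); WM=20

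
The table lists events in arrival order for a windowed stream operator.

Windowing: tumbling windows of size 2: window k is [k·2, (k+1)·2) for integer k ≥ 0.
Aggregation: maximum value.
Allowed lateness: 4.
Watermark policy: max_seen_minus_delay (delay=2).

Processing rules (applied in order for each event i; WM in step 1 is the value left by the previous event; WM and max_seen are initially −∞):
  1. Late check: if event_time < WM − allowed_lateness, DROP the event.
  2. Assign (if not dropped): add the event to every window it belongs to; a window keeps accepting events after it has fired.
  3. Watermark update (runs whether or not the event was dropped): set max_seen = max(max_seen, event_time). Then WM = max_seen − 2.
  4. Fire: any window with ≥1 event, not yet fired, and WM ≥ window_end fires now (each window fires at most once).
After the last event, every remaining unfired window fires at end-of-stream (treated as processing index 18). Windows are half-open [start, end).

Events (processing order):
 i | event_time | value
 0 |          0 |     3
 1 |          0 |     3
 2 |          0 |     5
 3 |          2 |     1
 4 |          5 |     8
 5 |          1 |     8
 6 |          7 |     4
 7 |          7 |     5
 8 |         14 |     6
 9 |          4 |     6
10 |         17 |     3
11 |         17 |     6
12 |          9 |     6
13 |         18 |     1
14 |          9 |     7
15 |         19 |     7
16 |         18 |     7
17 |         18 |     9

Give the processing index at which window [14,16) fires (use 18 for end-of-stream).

i=0 t=0 v=3: → [0,2); WM=-2
i=1 t=0 v=3: → [0,2); WM=-2
i=2 t=0 v=5: → [0,2); WM=-2
i=3 t=2 v=1: → [2,4); WM=0
i=4 t=5 v=8: → [4,6); WM=3; [0,2) fires=5
i=5 t=1 v=8: → [0,2); WM=3
i=6 t=7 v=4: → [6,8); WM=5; [2,4) fires=1
i=7 t=7 v=5: → [6,8); WM=5
i=8 t=14 v=6: → [14,16); WM=12; [4,6) fires=8 [6,8) fires=5
i=9 t=4 v=6: DROP (t<12-4); WM=12
i=10 t=17 v=3: → [16,18); WM=15
i=11 t=17 v=6: → [16,18); WM=15
i=12 t=9 v=6: DROP (t<15-4); WM=15
i=13 t=18 v=1: → [18,20); WM=16; [14,16) fires=6
i=14 t=9 v=7: DROP (t<16-4); WM=16
i=15 t=19 v=7: → [18,20); WM=17
i=16 t=18 v=7: → [18,20); WM=17
i=17 t=18 v=9: → [18,20); WM=17

13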